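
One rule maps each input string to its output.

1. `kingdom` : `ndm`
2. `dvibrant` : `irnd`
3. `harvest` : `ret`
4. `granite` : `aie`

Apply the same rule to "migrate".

What's happening: move the first character to the end, then keep every other character starting from the second (positions 2nd, 4th, 6th, ...).
For "migrate" the result is "gae".

gae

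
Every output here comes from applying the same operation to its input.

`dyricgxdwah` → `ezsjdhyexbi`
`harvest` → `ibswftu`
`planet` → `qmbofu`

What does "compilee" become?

dpnqjmff

The rule is to shift every letter 1 place forward in the alphabet (wrapping around).
Applying that to "compilee" gives "dpnqjmff".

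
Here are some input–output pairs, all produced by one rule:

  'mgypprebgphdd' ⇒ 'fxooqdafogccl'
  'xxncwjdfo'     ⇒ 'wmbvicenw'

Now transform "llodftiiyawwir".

knceshhxzvvhqk

In each case the input is transformed by: shift every letter 1 place backward in the alphabet (wrapping around), then move the first character to the end.
On "llodftiiyawwir": the first step gives "kknceshhxzvvhq", and the second then gives "knceshhxzvvhqk".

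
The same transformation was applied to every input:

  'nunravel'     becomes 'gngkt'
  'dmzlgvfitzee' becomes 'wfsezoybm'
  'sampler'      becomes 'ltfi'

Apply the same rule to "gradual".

zktw

Each output is the input with this applied: shift every letter 7 places backward in the alphabet (wrapping around), then delete the last 3 characters.
"gradual" → "zktwnte" → "zktw".
(Check on "sampler": → "ltfiexk" → "ltfi" ✓)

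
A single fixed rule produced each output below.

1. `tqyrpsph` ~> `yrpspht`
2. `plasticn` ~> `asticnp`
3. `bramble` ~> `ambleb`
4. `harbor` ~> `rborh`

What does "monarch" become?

narchm

Rule — move the first character to the end, then delete the first character.
For "monarch", step one produces "onarchm"; step two turns that into "narchm".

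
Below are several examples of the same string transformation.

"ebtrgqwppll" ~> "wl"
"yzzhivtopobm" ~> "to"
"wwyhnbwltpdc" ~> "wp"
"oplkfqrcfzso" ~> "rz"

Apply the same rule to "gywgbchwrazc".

The rule is to keep one character in every 3, starting at position 1 (positions 1st, 4th, 7th, ...), then delete the first 2 characters.
Doing the same to "gywgbchwrazc": "ha".

ha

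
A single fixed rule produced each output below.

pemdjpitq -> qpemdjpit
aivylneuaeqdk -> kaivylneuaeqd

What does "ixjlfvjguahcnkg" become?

gixjlfvjguahcnk

Each output is the input with this applied: move the last character to the front.
On "ixjlfvjguahcnkg" that produces "gixjlfvjguahcnk".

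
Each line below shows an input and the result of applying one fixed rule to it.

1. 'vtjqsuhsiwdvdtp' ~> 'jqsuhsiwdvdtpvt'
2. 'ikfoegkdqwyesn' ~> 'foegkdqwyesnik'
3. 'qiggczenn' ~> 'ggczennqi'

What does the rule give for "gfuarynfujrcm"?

Each output is the input with this applied: move the first 2 characters to the end (rotate left by 2).
For "gfuarynfujrcm" the result is "uarynfujrcmgf".

uarynfujrcmgf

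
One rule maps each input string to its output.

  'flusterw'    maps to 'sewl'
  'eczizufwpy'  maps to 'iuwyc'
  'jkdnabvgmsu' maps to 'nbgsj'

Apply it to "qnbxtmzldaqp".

xmlapn

The pattern: move the first 2 characters to the end (rotate left by 2), then keep every other character starting from the second (positions 2nd, 4th, 6th, ...).
"qnbxtmzldaqp" → "bxtmzldaqpqn" → "xmlapn".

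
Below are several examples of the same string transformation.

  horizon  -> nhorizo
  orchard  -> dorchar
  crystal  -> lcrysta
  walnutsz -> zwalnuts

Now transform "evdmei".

ievdme

The transformation: move the last character to the front.
Doing the same to "evdmei": "ievdme".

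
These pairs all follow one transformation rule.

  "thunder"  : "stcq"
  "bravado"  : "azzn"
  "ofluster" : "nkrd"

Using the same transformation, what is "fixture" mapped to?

The pattern: keep every other character starting from the first (positions 1st, 3rd, 5th, ...), then shift every letter 1 place backward in the alphabet (wrapping around).
Working it through for "fixture": intermediate "fxue", final "ewtd".

ewtd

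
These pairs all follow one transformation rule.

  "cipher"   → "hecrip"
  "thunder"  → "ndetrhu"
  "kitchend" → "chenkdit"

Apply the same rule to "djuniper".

What's happening: swap the first and last characters, then move the first 3 characters to the end (rotate left by 3).
Doing the same to "djuniper": "nipedrju".

nipedrju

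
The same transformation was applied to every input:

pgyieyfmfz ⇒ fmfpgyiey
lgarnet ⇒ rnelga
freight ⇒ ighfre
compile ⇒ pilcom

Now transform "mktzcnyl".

cnymktz

In each case the input is transformed by: delete the last character, then move the last 3 characters to the front (rotate right by 3).
Applying that to "mktzcnyl" gives "cnymktz".
(Check on "pgyieyfmfz": → "pgyieyfmf" → "fmfpgyiey" ✓)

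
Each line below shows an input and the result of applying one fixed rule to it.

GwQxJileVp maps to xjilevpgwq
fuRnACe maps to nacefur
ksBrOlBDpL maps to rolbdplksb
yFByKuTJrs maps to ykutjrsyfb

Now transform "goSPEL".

pelgos

Rule — move the first 3 characters to the end (rotate left by 3), then convert every letter to lowercase.
"goSPEL" → "PELgoS" → "pelgos".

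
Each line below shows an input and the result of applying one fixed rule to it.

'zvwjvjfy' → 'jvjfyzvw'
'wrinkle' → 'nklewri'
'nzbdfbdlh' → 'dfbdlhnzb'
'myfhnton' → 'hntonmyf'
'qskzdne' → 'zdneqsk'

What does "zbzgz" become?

gzzbz

The pattern: move the first 3 characters to the end (rotate left by 3).
Applying that to "zbzgz" gives "gzzbz".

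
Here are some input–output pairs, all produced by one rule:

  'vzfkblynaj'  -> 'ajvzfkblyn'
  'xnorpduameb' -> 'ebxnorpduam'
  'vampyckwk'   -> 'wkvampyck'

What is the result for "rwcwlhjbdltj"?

In each case the input is transformed by: move the last 2 characters to the front (rotate right by 2).
On "rwcwlhjbdltj" that produces "tjrwcwlhjbdl".

tjrwcwlhjbdl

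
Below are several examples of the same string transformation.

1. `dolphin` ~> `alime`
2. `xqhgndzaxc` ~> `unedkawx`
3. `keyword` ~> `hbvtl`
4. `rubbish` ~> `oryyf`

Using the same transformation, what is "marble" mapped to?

What's happening: delete the last 2 characters, then shift every letter 3 places backward in the alphabet (wrapping around).
Applying both steps to "marble": "marb", then "jxoy".

jxoy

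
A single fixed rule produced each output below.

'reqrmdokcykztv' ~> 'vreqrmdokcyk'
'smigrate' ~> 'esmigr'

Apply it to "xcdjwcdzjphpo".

oxcdjwcdzjp

The rule is to move the last 3 characters to the front (rotate right by 3), then delete the first 2 characters.
"xcdjwcdzjphpo" → "oxcdjwcdzjp".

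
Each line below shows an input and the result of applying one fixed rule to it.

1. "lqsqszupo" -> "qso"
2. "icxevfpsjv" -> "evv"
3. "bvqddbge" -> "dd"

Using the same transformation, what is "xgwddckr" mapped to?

Each output is the input with this applied: swap each adjacent pair of characters (1↔2, 3↔4, ...), then keep one character in every 3, starting at position 3 (positions 3rd, 6th, 9th, ...).
Applying that to "xgwddckr" gives "dd".

dd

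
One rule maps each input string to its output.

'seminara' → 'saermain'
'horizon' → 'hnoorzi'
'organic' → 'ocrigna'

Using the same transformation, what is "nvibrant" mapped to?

The transformation: take characters alternately from the front and the back (1st, last, 2nd, 2nd-last, ...).
Applying that to "nvibrant" gives "ntvniabr".

ntvniabr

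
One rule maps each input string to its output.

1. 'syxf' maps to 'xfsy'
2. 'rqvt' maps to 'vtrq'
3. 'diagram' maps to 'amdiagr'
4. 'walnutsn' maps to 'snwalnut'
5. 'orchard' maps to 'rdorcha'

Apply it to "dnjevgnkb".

kbdnjevgn

The rule is to move the last 2 characters to the front (rotate right by 2).
"dnjevgnkb" → "kbdnjevgn".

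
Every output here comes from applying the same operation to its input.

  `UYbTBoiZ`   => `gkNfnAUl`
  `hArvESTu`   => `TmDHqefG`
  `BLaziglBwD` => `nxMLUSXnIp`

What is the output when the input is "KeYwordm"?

wQkIADPY

The pattern: flip the case of every letter, then shift every letter 12 places forward in the alphabet (wrapping around).
Applying that to "KeYwordm" gives "wQkIADPY".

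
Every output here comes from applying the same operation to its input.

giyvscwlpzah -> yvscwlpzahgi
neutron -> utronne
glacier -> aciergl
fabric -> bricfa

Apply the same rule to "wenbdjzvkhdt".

Rule — move the first 2 characters to the end (rotate left by 2).
Doing the same to "wenbdjzvkhdt": "nbdjzvkhdtwe".

nbdjzvkhdtwe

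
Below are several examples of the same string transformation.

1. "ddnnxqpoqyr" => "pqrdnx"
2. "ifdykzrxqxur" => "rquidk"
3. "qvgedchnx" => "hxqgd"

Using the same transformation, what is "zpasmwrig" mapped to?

In each case the input is transformed by: keep every other character starting from the first (positions 1st, 3rd, 5th, ...), then move the first 3 characters to the end (rotate left by 3).
Applying both steps to "zpasmwrig": "zamrg", then "rgzam".
(Check on "ddnnxqpoqyr": → "dnxpqr" → "pqrdnx" ✓)

rgzam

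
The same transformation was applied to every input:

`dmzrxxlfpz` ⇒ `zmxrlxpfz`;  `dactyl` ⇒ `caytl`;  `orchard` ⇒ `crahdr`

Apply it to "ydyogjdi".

ydgodji

What's happening: delete the first character, then swap each adjacent pair of characters (1↔2, 3↔4, ...).
On "ydyogjdi": the first step gives "dyogjdi", and the second then gives "ydgodji".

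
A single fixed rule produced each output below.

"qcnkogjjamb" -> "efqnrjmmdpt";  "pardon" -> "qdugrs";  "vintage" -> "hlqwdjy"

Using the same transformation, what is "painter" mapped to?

In each case the input is transformed by: swap the first and last characters, then shift every letter 3 places forward in the alphabet (wrapping around).
Applying both steps to "painter": "raintep", then "udlqwhs".

udlqwhs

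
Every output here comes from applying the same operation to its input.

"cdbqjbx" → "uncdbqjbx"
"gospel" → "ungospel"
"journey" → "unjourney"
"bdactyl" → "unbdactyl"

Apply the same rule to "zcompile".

The transformation: prepend "un".
On "zcompile" that produces "unzcompile".

unzcompile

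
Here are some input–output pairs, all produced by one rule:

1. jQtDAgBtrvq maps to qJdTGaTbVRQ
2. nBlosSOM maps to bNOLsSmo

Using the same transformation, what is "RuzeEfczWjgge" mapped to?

UrEZFeZCJwGGE

What's happening: swap each adjacent pair of characters (1↔2, 3↔4, ...), then flip the case of every letter.
For "RuzeEfczWjgge", step one produces "uRezfEzcjWgge"; step two turns that into "UrEZFeZCJwGGE".
(Check on "nBlosSOM": → "BnolSsMO" → "bNOLsSmo" ✓)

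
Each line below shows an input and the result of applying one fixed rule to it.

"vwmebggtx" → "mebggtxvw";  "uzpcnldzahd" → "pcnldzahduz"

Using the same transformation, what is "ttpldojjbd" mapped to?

pldojjbdtt

What's happening: move the first 2 characters to the end (rotate left by 2).
So "ttpldojjbd" becomes "pldojjbdtt".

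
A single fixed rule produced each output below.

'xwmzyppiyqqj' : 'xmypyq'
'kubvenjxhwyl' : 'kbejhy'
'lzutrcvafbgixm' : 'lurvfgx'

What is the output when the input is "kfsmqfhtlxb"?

Rule — keep every other character starting from the first (positions 1st, 3rd, 5th, ...).
Applying that to "kfsmqfhtlxb" gives "ksqhlb".

ksqhlb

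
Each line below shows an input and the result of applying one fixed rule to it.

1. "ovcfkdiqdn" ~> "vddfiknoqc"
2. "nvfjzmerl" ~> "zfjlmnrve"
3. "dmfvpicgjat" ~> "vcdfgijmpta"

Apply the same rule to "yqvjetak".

yejkqtva

The transformation: sort the characters into alphabetical order, then swap the first and last characters.
On "yqvjetak": the first step gives "aejkqtvy", and the second then gives "yejkqtva".
(Check on "nvfjzmerl": → "efjlmnrvz" → "zfjlmnrve" ✓)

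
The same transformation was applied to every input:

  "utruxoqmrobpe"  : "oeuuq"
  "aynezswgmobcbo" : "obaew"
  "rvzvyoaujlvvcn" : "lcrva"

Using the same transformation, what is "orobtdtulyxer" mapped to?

yrobt

Looking at the pairs, the operation is to keep one character in every 3, starting at position 1 (positions 1st, 4th, 7th, ...), then move the first 3 characters to the end (rotate left by 3).
Applying both steps to "orobtdtulyxer": "obtyr", then "yrobt".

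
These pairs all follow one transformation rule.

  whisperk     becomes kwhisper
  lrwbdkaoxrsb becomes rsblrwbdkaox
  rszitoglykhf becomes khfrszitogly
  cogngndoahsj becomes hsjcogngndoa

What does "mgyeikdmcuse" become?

usemgyeikdmc

Looking at the pairs, the operation is to move the first 3 characters to the end (rotate left by 3), then swap the front and back halves of the string.
Working it through for "mgyeikdmcuse": intermediate "eikdmcusemgy", final "usemgyeikdmc".
(Check on "whisperk": → "sperkwhi" → "kwhisper" ✓)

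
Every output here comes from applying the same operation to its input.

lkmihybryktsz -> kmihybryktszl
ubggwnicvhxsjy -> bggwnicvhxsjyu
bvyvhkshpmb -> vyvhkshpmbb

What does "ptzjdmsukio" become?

tzjdmsukiop

The rule is to move the first character to the end.
"ptzjdmsukio" → "tzjdmsukiop".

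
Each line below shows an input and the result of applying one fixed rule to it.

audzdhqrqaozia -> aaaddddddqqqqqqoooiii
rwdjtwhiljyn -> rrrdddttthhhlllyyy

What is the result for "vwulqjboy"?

The transformation: keep every other character starting from the first (positions 1st, 3rd, 5th, ...), then repeat every character 3 times.
Applying both steps to "vwulqjboy": "vuqby", then "vvvuuuqqqbbbyyy".
(Check on "rwdjtwhiljyn": → "rdthly" → "rrrdddttthhhlllyyy" ✓)

vvvuuuqqqbbbyyy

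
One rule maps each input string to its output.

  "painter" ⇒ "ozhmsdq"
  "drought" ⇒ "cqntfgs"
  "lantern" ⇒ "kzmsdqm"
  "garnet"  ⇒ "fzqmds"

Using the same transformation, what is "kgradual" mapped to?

The rule is to shift every letter 1 place backward in the alphabet (wrapping around).
"kgradual" → "jfqzctzk".

jfqzctzk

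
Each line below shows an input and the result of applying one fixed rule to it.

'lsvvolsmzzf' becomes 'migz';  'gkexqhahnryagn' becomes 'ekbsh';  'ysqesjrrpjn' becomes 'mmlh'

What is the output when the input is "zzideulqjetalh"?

The rule is to shift every letter 6 places backward in the alphabet (wrapping around), then keep one character in every 3, starting at position 2 (positions 2nd, 5th, 8th, ...).
"zzideulqjetalh" → "ttcxyofkdynufb" → "tyknb".

tyknb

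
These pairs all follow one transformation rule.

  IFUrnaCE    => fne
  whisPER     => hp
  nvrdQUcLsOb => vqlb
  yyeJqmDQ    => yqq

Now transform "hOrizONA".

In each case the input is transformed by: keep one character in every 3, starting at position 2 (positions 2nd, 5th, 8th, ...), then convert every letter to lowercase.
On "hOrizONA": the first step gives "OzA", and the second then gives "oza".

oza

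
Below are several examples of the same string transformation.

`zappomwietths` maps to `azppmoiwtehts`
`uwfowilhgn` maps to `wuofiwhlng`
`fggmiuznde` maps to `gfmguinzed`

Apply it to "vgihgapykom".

The rule is to swap each adjacent pair of characters (1↔2, 3↔4, ...).
Doing the same to "vgihgapykom": "gvhiagypokm".

gvhiagypokm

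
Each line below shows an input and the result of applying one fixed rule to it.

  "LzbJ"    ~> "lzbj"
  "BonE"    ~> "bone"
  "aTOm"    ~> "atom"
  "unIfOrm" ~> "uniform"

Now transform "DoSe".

dose

Looking at the pairs, the operation is to convert every letter to lowercase.
Applying that to "DoSe" gives "dose".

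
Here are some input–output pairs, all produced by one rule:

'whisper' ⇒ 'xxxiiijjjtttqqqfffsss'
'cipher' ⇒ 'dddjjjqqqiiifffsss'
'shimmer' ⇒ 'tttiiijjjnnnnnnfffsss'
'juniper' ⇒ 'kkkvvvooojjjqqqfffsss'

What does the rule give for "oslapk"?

ppptttmmmbbbqqqlll

The rule is to shift every letter 1 place forward in the alphabet (wrapping around), then repeat every character 3 times.
Starting from "oslapk": after the first operation, "ptmbql"; after the second, "ppptttmmmbbbqqqlll".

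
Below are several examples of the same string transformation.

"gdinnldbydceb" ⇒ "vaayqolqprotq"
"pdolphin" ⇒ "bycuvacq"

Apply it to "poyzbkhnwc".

What's happening: shift every letter 13 places forward in the alphabet (wrapping around) — i.e. ROT13, then move the first 2 characters to the end (rotate left by 2).
Starting from "poyzbkhnwc": after the first operation, "cblmoxuajp"; after the second, "lmoxuajpcb".

lmoxuajpcb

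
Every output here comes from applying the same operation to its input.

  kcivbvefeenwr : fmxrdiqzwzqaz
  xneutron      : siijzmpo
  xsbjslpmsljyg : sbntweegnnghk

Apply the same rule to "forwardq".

aljymmrv

The rule is to shift every letter 5 places backward in the alphabet (wrapping around), then take characters alternately from the front and the back (1st, last, 2nd, 2nd-last, ...).
Working it through for "forwardq": intermediate "ajmrvmyl", final "aljymmrv".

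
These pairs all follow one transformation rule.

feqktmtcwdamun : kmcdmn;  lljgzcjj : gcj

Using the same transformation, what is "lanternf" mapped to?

trf

The rule is to delete the first 3 characters, then keep every other character starting from the first (positions 1st, 3rd, 5th, ...).
For "lanternf", step one produces "ternf"; step two turns that into "trf".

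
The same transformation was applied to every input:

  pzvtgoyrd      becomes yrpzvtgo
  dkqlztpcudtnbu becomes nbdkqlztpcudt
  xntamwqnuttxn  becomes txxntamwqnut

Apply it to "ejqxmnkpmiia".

iiejqxmnkpm

What's happening: delete the last character, then move the last 2 characters to the front (rotate right by 2).
Applying both steps to "ejqxmnkpmiia": "ejqxmnkpmii", then "iiejqxmnkpm".
(Check on "xntamwqnuttxn": → "xntamwqnuttx" → "txxntamwqnut" ✓)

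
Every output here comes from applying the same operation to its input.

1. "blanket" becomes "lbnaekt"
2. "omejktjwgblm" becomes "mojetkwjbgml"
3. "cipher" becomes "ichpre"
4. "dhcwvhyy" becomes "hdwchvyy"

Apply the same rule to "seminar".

esimanr

Each output is the input with this applied: swap each adjacent pair of characters (1↔2, 3↔4, ...).
"seminar" → "esimanr".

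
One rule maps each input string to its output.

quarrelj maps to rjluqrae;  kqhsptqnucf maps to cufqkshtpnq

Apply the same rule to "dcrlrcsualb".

Looking at the pairs, the operation is to swap each adjacent pair of characters (1↔2, 3↔4, ...), then move the last 3 characters to the front (rotate right by 3).
For "dcrlrcsualb", step one produces "cdlrcruslab"; step two turns that into "labcdlrcrus".

labcdlrcrus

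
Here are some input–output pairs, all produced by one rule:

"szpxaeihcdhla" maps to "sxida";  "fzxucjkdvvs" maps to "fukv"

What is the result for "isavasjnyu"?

The pattern: keep one character in every 3, starting at position 1 (positions 1st, 4th, 7th, ...).
Applying that to "isavasjnyu" gives "ivju".

ivju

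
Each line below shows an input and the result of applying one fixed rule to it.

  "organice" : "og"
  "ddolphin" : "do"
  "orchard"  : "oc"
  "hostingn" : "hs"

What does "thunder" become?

tu

In each case the input is transformed by: keep every other character starting from the first (positions 1st, 3rd, 5th, ...), then delete the last 2 characters.
Applying both steps to "thunder": "tudr", then "tu".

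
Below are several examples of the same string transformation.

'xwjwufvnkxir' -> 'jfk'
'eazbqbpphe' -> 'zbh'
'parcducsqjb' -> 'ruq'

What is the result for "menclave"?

na

The transformation: delete the last character, then keep one character in every 3, starting at position 3 (positions 3rd, 6th, 9th, ...).
Starting from "menclave": after the first operation, "menclav"; after the second, "na".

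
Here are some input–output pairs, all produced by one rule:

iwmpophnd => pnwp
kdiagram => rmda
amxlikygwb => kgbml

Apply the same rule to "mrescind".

In each case the input is transformed by: keep every other character starting from the second (positions 2nd, 4th, 6th, ...), then move the first 2 characters to the end (rotate left by 2).
Working it through for "mrescind": intermediate "rsid", final "idrs".

idrs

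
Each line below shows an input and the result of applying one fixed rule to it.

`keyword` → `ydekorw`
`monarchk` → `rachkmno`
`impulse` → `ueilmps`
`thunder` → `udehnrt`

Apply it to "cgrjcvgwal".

The pattern: sort the characters into alphabetical order, then move the last character to the front.
"cgrjcvgwal" → "accggjlrvw" → "waccggjlrv".

waccggjlrv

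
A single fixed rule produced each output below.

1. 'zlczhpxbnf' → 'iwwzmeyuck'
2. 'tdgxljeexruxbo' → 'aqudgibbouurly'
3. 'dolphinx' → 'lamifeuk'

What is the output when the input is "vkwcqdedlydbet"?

hsztanabviyaqb

Looking at the pairs, the operation is to shift every letter 3 places backward in the alphabet (wrapping around), then swap each adjacent pair of characters (1↔2, 3↔4, ...).
Applying both steps to "vkwcqdedlydbet": "shtznabaivaybq", then "hsztanabviyaqb".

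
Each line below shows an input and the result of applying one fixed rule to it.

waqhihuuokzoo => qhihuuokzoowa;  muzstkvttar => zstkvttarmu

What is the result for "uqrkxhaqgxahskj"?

The rule is to move the first 2 characters to the end (rotate left by 2).
"uqrkxhaqgxahskj" → "rkxhaqgxahskjuq".

rkxhaqgxahskjuq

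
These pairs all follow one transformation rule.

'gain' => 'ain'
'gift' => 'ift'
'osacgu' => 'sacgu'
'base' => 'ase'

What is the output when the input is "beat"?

eat

Rule — delete the first character.
For "beat" the result is "eat".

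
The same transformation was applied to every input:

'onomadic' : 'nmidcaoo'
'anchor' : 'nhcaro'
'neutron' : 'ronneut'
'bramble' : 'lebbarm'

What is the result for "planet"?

nleatp

Rule — sort the characters into reverse alphabetical order, then move the first 2 characters to the end (rotate left by 2).
For "planet", step one produces "tpnlea"; step two turns that into "nleatp".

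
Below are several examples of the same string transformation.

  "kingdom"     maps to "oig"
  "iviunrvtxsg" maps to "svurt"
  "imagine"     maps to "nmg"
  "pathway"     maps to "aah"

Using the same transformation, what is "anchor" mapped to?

The rule is to keep every other character starting from the second (positions 2nd, 4th, 6th, ...), then move the last character to the front.
On "anchor": the first step gives "nhr", and the second then gives "rnh".
(Check on "kingdom": → "igo" → "oig" ✓)

rnh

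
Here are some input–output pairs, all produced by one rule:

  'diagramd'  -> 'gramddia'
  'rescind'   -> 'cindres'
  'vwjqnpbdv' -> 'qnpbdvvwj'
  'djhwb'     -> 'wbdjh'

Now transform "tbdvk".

vktbd

What's happening: move the first 3 characters to the end (rotate left by 3).
Doing the same to "tbdvk": "vktbd".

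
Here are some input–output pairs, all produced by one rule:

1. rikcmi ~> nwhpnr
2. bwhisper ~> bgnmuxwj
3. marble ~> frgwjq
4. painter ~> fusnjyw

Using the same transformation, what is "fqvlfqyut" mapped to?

vkqavkzdy

What's happening: shift every letter 5 places forward in the alphabet (wrapping around), then swap each adjacent pair of characters (1↔2, 3↔4, ...).
Starting from "fqvlfqyut": after the first operation, "kvaqkvdzy"; after the second, "vkqavkzdy".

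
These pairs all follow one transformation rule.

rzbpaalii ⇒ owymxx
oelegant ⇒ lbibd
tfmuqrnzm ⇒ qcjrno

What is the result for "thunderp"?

Looking at the pairs, the operation is to delete the last 3 characters, then shift every letter 3 places backward in the alphabet (wrapping around).
Applying both steps to "thunderp": "thund", then "qerka".
(Check on "oelegant": → "oeleg" → "lbibd" ✓)

qerka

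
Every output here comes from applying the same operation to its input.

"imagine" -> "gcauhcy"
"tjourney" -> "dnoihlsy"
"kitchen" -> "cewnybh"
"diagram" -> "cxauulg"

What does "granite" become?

lahuncy

The pattern: swap each adjacent pair of characters (1↔2, 3↔4, ...), then shift every letter 6 places backward in the alphabet (wrapping around).
"granite" → "rgnatie" → "lahuncy".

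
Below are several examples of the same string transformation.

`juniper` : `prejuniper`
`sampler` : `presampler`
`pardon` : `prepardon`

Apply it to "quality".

The pattern: prepend "pre".
"quality" → "prequality".

prequality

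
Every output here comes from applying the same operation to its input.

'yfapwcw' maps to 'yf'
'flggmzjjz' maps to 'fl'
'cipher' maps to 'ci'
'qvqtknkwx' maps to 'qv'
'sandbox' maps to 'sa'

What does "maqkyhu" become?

The transformation: keep only the first 2 characters.
So "maqkyhu" becomes "ma".

ma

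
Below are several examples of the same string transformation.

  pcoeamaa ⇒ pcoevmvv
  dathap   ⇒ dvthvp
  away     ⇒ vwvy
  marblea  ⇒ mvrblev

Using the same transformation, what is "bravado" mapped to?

brvvvdo

The rule is to replace every "a" with "v".
"bravado" → "brvvvdo".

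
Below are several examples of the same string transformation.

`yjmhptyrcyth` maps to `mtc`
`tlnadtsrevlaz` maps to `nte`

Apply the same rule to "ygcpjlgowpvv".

Rule — keep one character in every 3, starting at position 3 (positions 3rd, 6th, 9th, ...), then delete the last character.
"ygcpjlgowpvv" → "clwv" → "clw".

clw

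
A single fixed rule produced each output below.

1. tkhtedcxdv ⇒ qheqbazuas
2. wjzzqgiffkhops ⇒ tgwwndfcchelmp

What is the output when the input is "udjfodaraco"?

ragclaxoxzl

Looking at the pairs, the operation is to shift every letter 3 places backward in the alphabet (wrapping around).
Applying that to "udjfodaraco" gives "ragclaxoxzl".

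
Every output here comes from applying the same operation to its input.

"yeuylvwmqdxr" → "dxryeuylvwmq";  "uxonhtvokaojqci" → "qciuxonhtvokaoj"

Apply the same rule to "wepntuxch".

xchwepntu

The rule is to move the last 3 characters to the front (rotate right by 3).
On "wepntuxch" that produces "xchwepntu".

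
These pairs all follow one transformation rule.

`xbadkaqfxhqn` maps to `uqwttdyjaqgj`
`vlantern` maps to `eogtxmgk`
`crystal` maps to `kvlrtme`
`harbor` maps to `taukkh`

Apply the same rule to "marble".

tfukxe

Each output is the input with this applied: swap each adjacent pair of characters (1↔2, 3↔4, ...), then shift every letter 7 places backward in the alphabet (wrapping around).
Working it through for "marble": intermediate "ambrel", final "tfukxe".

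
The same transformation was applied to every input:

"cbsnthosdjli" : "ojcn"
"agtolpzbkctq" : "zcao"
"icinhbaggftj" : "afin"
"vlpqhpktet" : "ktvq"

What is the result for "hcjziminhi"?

iihz

The transformation: keep one character in every 3, starting at position 1 (positions 1st, 4th, 7th, ...), then swap the front and back halves of the string.
On "hcjziminhi": the first step gives "hzii", and the second then gives "iihz".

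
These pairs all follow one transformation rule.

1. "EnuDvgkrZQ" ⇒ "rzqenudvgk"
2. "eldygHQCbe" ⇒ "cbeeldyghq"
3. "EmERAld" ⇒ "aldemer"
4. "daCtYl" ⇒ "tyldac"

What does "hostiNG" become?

Each output is the input with this applied: move the last 3 characters to the front (rotate right by 3), then convert every letter to lowercase.
Working it through for "hostiNG": intermediate "iNGhost", final "inghost".

inghost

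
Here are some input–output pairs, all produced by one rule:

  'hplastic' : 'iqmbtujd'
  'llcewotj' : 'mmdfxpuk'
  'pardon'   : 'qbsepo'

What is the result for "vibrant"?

wjcsbou

Rule — shift every letter 1 place forward in the alphabet (wrapping around).
"vibrant" → "wjcsbou".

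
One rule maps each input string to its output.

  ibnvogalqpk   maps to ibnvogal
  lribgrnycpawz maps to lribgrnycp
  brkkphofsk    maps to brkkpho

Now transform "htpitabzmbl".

htpitabz

Looking at the pairs, the operation is to delete the last 3 characters.
For "htpitabzmbl" the result is "htpitabz".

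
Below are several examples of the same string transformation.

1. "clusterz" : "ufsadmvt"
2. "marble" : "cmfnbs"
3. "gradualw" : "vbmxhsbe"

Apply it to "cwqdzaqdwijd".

The rule is to shift every letter 1 place forward in the alphabet (wrapping around), then swap the front and back halves of the string.
"cwqdzaqdwijd" → "dxreabrexjke" → "rexjkedxreab".

rexjkedxreab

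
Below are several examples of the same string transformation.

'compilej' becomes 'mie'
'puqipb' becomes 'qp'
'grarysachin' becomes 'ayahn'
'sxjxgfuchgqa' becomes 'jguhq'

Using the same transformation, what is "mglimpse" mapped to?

The rule is to delete the first character, then keep every other character starting from the second (positions 2nd, 4th, 6th, ...).
For "mglimpse", step one produces "glimpse"; step two turns that into "lms".

lms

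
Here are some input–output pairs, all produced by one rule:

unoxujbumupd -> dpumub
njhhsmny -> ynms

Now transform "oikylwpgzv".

The transformation: take characters alternately from the front and the back (1st, last, 2nd, 2nd-last, ...), then keep every other character starting from the second (positions 2nd, 4th, 6th, ...).
For "oikylwpgzv", step one produces "ovizkgyplw"; step two turns that into "vzgpw".

vzgpw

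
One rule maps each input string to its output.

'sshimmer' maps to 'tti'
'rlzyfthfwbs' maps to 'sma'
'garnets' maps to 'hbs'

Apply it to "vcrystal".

Looking at the pairs, the operation is to shift every letter 1 place forward in the alphabet (wrapping around), then keep only the first 3 characters.
For "vcrystal", step one produces "wdsztubm"; step two turns that into "wds".

wds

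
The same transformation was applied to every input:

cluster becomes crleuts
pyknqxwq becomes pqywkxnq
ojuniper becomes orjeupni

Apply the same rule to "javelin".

The pattern: take characters alternately from the front and the back (1st, last, 2nd, 2nd-last, ...).
So "javelin" becomes "jnaivle".

jnaivle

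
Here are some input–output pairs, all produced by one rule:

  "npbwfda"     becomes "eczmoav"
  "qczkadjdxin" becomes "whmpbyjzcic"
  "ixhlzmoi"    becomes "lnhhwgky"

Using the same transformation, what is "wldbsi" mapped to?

arhvkc

Each output is the input with this applied: shift every letter 1 place backward in the alphabet (wrapping around), then move the last 3 characters to the front (rotate right by 3).
So "wldbsi" becomes "arhvkc".
(Check on "qczkadjdxin": → "pbyjzcicwhm" → "whmpbyjzcic" ✓)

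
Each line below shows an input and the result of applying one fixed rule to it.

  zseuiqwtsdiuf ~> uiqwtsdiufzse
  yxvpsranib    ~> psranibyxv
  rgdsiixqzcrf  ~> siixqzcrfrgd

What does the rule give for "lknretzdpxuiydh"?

The pattern: move the first 3 characters to the end (rotate left by 3).
On "lknretzdpxuiydh" that produces "retzdpxuiydhlkn".

retzdpxuiydhlkn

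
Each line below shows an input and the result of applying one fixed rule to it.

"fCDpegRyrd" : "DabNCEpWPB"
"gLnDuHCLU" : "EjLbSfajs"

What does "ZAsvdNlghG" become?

xyQTBlJEFe

What's happening: shift every letter 2 places backward in the alphabet (wrapping around), then flip the case of every letter.
"ZAsvdNlghG" → "XYqtbLjefE" → "xyQTBlJEFe".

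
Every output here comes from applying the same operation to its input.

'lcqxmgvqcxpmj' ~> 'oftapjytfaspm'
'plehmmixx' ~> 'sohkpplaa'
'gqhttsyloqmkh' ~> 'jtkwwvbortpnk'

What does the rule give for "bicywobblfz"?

elfbzreeoic

The rule is to shift every letter 3 places forward in the alphabet (wrapping around).
For "bicywobblfz" the result is "elfbzreeoic".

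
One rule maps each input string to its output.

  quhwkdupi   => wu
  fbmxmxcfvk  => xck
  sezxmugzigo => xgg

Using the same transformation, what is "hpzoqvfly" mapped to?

of

The rule is to delete the first 2 characters, then keep one character in every 3, starting at position 2 (positions 2nd, 5th, 8th, ...).
Starting from "hpzoqvfly": after the first operation, "zoqvfly"; after the second, "of".
(Check on "sezxmugzigo": → "zxmugzigo" → "xgg" ✓)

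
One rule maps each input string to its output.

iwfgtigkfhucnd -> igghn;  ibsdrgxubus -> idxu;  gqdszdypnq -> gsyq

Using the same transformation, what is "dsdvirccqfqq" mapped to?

The rule is to keep one character in every 3, starting at position 1 (positions 1st, 4th, 7th, ...).
"dsdvirccqfqq" → "dvcf".

dvcf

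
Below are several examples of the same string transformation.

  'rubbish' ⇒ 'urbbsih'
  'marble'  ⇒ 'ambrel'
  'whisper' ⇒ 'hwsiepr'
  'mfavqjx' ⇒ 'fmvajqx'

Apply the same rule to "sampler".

aspmelr

The pattern: swap each adjacent pair of characters (1↔2, 3↔4, ...).
For "sampler" the result is "aspmelr".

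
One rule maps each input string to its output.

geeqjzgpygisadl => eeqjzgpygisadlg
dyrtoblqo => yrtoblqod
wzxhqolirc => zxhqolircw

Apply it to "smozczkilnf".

In each case the input is transformed by: move the first character to the end.
"smozczkilnf" → "mozczkilnfs".

mozczkilnfs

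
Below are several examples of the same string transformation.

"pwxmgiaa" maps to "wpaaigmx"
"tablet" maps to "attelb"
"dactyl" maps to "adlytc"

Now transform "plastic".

The transformation: reverse the string, then move the last 2 characters to the front (rotate right by 2).
Doing the same to "plastic": "lpcitsa".

lpcitsa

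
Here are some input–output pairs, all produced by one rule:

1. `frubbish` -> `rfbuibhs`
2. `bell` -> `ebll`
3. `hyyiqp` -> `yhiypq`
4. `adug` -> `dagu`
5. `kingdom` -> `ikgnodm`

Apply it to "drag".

rdga

Looking at the pairs, the operation is to swap each adjacent pair of characters (1↔2, 3↔4, ...).
"drag" → "rdga".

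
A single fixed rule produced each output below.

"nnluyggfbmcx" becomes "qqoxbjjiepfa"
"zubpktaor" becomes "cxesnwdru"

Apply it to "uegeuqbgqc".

xhjhxtejtf

What's happening: shift every letter 3 places forward in the alphabet (wrapping around).
Doing the same to "uegeuqbgqc": "xhjhxtejtf".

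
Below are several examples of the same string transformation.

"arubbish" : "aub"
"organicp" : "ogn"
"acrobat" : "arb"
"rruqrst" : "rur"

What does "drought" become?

dog

Each output is the input with this applied: delete the last 2 characters, then keep every other character starting from the first (positions 1st, 3rd, 5th, ...).
On "drought": the first step gives "droug", and the second then gives "dog".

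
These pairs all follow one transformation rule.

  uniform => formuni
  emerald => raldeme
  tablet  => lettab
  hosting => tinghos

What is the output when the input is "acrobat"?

obatacr

In each case the input is transformed by: move the first 3 characters to the end (rotate left by 3).
Doing the same to "acrobat": "obatacr".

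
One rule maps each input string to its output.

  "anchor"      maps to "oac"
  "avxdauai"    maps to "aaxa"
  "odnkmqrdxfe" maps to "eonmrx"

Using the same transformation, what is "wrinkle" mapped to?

ewik

Looking at the pairs, the operation is to keep every other character starting from the first (positions 1st, 3rd, 5th, ...), then move the last character to the front.
Applying both steps to "wrinkle": "wike", then "ewik".
(Check on "anchor": → "aco" → "oac" ✓)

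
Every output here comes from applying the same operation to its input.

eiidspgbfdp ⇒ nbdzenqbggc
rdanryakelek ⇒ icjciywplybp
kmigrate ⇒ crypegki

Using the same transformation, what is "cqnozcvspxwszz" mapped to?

Looking at the pairs, the operation is to reverse the string, then shift every letter 2 places backward in the alphabet (wrapping around).
Applying both steps to "cqnozcvspxwszz": "zzswxpsvczonqc", then "xxquvnqtaxmloa".

xxquvnqtaxmloa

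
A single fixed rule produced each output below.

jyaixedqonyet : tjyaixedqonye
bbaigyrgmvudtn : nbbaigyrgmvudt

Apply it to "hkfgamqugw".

What's happening: move the last character to the front.
Applying that to "hkfgamqugw" gives "whkfgamqug".

whkfgamqug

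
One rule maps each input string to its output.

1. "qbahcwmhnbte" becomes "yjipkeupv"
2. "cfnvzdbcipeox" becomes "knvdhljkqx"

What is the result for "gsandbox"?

The rule is to shift every letter 8 places forward in the alphabet (wrapping around), then delete the last 3 characters.
Applying both steps to "gsandbox": "oaivljwf", then "oaivl".
(Check on "qbahcwmhnbte": → "yjipkeupvjbm" → "yjipkeupv" ✓)

oaivl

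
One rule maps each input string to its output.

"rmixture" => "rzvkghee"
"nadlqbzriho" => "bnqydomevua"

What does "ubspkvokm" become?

In each case the input is transformed by: swap the first and last characters, then shift every letter 13 places forward in the alphabet (wrapping around) — i.e. ROT13.
Working it through for "ubspkvokm": intermediate "mbspkvoku", final "zofcxibxh".

zofcxibxh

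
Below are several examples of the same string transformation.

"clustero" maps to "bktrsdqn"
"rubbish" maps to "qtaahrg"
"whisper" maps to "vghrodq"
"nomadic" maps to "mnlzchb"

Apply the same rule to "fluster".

The pattern: shift every letter 1 place backward in the alphabet (wrapping around).
"fluster" → "ektrsdq".

ektrsdq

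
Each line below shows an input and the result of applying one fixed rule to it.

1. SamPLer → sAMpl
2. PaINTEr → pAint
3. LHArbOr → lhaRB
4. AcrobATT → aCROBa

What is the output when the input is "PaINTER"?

The pattern: delete the last 2 characters, then flip the case of every letter.
"PaINTER" → "PaINT" → "pAint".

pAint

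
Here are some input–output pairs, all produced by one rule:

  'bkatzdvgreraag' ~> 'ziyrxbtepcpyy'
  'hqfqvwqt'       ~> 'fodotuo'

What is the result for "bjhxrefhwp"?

zhfvpcdfu

The pattern: delete the last character, then shift every letter 2 places backward in the alphabet (wrapping around).
Applying both steps to "bjhxrefhwp": "bjhxrefhw", then "zhfvpcdfu".
(Check on "hqfqvwqt": → "hqfqvwq" → "fodotuo" ✓)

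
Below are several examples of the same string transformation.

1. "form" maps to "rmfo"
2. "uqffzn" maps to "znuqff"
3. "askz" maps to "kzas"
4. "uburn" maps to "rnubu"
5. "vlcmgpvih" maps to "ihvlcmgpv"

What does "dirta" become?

The transformation: move the last 2 characters to the front (rotate right by 2).
Doing the same to "dirta": "tadir".

tadir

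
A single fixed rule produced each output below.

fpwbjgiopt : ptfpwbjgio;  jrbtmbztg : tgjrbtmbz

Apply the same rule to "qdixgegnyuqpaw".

Looking at the pairs, the operation is to move the last 2 characters to the front (rotate right by 2).
On "qdixgegnyuqpaw" that produces "awqdixgegnyuqp".

awqdixgegnyuqp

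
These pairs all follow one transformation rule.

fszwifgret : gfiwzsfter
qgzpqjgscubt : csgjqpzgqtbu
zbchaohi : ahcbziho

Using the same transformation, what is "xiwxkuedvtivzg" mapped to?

Each output is the input with this applied: reverse the string, then move the first 3 characters to the end (rotate left by 3).
"xiwxkuedvtivzg" → "itvdeukxwixgzv".

itvdeukxwixgzv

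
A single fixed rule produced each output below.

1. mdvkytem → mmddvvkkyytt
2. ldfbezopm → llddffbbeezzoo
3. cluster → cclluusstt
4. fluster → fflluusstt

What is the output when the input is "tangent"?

ttaannggee

What's happening: delete the last 2 characters, then double every character.
On "tangent": the first step gives "tange", and the second then gives "ttaannggee".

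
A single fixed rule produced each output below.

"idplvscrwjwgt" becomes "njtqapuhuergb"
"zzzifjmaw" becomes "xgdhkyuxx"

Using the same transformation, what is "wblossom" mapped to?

jmqqmkuz

The transformation: move the first 2 characters to the end (rotate left by 2), then shift every letter 2 places backward in the alphabet (wrapping around).
Applying both steps to "wblossom": "lossomwb", then "jmqqmkuz".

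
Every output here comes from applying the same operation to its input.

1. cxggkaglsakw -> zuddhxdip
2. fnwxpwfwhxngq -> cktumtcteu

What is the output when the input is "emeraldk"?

The rule is to delete the last 3 characters, then shift every letter 3 places backward in the alphabet (wrapping around).
For "emeraldk" the result is "bjbox".

bjbox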